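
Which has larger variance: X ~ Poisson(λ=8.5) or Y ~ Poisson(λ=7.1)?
X has larger variance (8.5000 > 7.1000)

Compute the variance for each distribution:

X ~ Poisson(λ=8.5):
Var(X) = 8.5000

Y ~ Poisson(λ=7.1):
Var(Y) = 7.1000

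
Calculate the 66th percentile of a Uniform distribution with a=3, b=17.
12.2400

We have X ~ Uniform(a=3, b=17).

We want to find x such that P(X ≤ x) = 0.66.

This is the 66th percentile, which means 66% of values fall below this point.

Using the inverse CDF (quantile function):
x = F⁻¹(0.66) = 12.2400

Verification: P(X ≤ 12.2400) = 0.66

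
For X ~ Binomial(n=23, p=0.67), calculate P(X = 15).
0.169710

We have X ~ Binomial(n=23, p=0.67).

For a Binomial distribution, the PMF gives us the probability of each outcome.

Using the PMF formula:
P(X = 15) = 0.169710

Rounded to 4 decimal places: 0.1697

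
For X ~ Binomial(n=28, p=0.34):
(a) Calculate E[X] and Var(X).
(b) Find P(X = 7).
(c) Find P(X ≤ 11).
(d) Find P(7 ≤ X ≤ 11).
(a) E[X] = 9.5200, Var(X) = 6.2832
(b) P(X = 7) = 0.100958
(c) P(X ≤ 11) = 0.787392
(d) P(7 ≤ X ≤ 11) = 0.675697

We have X ~ Binomial(n=28, p=0.34).

(a) Moments:
E[X] = 9.5200
Var(X) = 6.2832
σ = √Var(X) = 2.5066

(b) Point probability using PMF:
P(X = 7) = 0.100958

(c) Cumulative probability using CDF:
P(X ≤ 11) = F(11) = 0.787392

(d) Range probability:
P(7 ≤ X ≤ 11) = P(X ≤ 11) - P(X ≤ 6)
                   = F(11) - F(6)
                   = 0.787392 - 0.111695
                   = 0.675697

This means approximately 67.6% of outcomes fall in the interval [7, 11].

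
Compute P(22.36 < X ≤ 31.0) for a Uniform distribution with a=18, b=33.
0.576000

We have X ~ Uniform(a=18, b=33).

To find P(22.36 < X ≤ 31.0), we use:
P(22.36 < X ≤ 31.0) = P(X ≤ 31.0) - P(X ≤ 22.36)
                 = F(31.0) - F(22.36)
                 = 0.866667 - 0.290667
                 = 0.576000

So there's approximately a 57.6% chance that X falls in this range.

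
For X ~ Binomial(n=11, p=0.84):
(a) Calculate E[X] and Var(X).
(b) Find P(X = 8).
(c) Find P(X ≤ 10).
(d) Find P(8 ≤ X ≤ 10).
(a) E[X] = 9.2400, Var(X) = 1.4784
(b) P(X = 8) = 0.167524
(c) P(X ≤ 10) = 0.853083
(d) P(8 ≤ X ≤ 10) = 0.768518

We have X ~ Binomial(n=11, p=0.84).

(a) Moments:
E[X] = 9.2400
Var(X) = 1.4784
σ = √Var(X) = 1.2159

(b) Point probability using PMF:
P(X = 8) = 0.167524

(c) Cumulative probability using CDF:
P(X ≤ 10) = F(10) = 0.853083

(d) Range probability:
P(8 ≤ X ≤ 10) = P(X ≤ 10) - P(X ≤ 7)
                   = F(10) - F(7)
                   = 0.853083 - 0.084565
                   = 0.768518

This means approximately 76.9% of outcomes fall in the interval [8, 10].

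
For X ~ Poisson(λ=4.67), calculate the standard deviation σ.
2.1610

We have X ~ Poisson(λ=4.67).

For a Poisson distribution with λ=4.67:
σ = √Var(X) = 2.1610

The standard deviation is the square root of the variance.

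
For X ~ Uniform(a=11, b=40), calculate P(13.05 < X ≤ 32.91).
0.684828

We have X ~ Uniform(a=11, b=40).

To find P(13.05 < X ≤ 32.91), we use:
P(13.05 < X ≤ 32.91) = P(X ≤ 32.91) - P(X ≤ 13.05)
                 = F(32.91) - F(13.05)
                 = 0.755517 - 0.070690
                 = 0.684828

So there's approximately a 68.5% chance that X falls in this range.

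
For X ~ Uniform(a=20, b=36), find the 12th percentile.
21.9200

We have X ~ Uniform(a=20, b=36).

We want to find x such that P(X ≤ x) = 0.12.

This is the 12th percentile, which means 12% of values fall below this point.

Using the inverse CDF (quantile function):
x = F⁻¹(0.12) = 21.9200

Verification: P(X ≤ 21.9200) = 0.12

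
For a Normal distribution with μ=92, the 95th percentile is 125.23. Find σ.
σ = 20.2024

For X ~ Normal(μ, σ), the p-th percentile satisfies x = μ + z_p × σ,
where z_p = Φ⁻¹(p) is the standard normal quantile.

Step 1: z_{0.95} = Φ⁻¹(0.95) = 1.6449

Step 2: Solve for σ:
125.23 = 92 + 1.6449 × σ
σ = (125.23 - 92) / 1.6449
σ = 33.23 / 1.6449
σ = 20.2024

Verification: μ + z × σ = 92 + 1.6449 × 20.2024 = 125.23 ✓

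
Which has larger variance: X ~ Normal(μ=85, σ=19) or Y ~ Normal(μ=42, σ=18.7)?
X has larger variance (361.0000 > 349.6900)

Compute the variance for each distribution:

X ~ Normal(μ=85, σ=19):
Var(X) = 361.0000

Y ~ Normal(μ=42, σ=18.7):
Var(Y) = 349.6900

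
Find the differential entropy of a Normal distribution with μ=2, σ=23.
4.5544 nats

We have X ~ Normal(μ=2, σ=23).

The differential entropy measures the uncertainty or information content of the distribution.

For a Normal distribution with μ=2, σ=23:
h(X) = 4.5544 nats

(In bits, this would be 6.5707 bits.)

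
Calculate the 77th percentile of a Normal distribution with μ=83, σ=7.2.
88.3197

We have X ~ Normal(μ=83, σ=7.2).

We want to find x such that P(X ≤ x) = 0.77.

This is the 77th percentile, which means 77% of values fall below this point.

Using the inverse CDF (quantile function):
x = F⁻¹(0.77) = 88.3197

Verification: P(X ≤ 88.3197) = 0.77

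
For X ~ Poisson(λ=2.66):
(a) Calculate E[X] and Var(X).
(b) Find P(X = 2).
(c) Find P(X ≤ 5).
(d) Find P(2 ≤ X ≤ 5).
(a) E[X] = 2.6600, Var(X) = 2.6600
(b) P(X = 2) = 0.247463
(c) P(X ≤ 5) = 0.946428
(d) P(2 ≤ X ≤ 5) = 0.690418

We have X ~ Poisson(λ=2.66).

(a) Moments:
E[X] = 2.6600
Var(X) = 2.6600
σ = √Var(X) = 1.6310

(b) Point probability using PMF:
P(X = 2) = 0.247463

(c) Cumulative probability using CDF:
P(X ≤ 5) = F(5) = 0.946428

(d) Range probability:
P(2 ≤ X ≤ 5) = P(X ≤ 5) - P(X ≤ 1)
                   = F(5) - F(1)
                   = 0.946428 - 0.256010
                   = 0.690418

This means approximately 69.0% of outcomes fall in the interval [2, 5].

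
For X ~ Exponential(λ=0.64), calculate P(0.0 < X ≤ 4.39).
0.939771

We have X ~ Exponential(λ=0.64).

To find P(0.0 < X ≤ 4.39), we use:
P(0.0 < X ≤ 4.39) = P(X ≤ 4.39) - P(X ≤ 0.0)
                 = F(4.39) - F(0.0)
                 = 0.939771 - 0.000000
                 = 0.939771

So there's approximately a 94.0% chance that X falls in this range.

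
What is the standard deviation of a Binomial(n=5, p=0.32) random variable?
1.0431

We have X ~ Binomial(n=5, p=0.32).

For a Binomial distribution with n=5, p=0.32:
σ = √Var(X) = 1.0431

The standard deviation is the square root of the variance.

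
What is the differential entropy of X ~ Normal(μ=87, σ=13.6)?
4.0290 nats

We have X ~ Normal(μ=87, σ=13.6).

The differential entropy measures the uncertainty or information content of the distribution.

For a Normal distribution with μ=87, σ=13.6:
h(X) = 4.0290 nats

(In bits, this would be 5.8126 bits.)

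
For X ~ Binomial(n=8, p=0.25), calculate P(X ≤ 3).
0.886185

We have X ~ Binomial(n=8, p=0.25).

The CDF gives us P(X ≤ k).

Using the CDF:
P(X ≤ 3) = 0.886185

This means there's approximately a 88.6% chance that X is at most 3.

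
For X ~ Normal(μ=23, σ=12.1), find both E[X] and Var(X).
E[X] = 23.0000, Var(X) = 146.4100

We have X ~ Normal(μ=23, σ=12.1).

For a Normal distribution with μ=23, σ=12.1:

Expected value:
E[X] = 23.0000

Variance:
Var(X) = 146.4100

Standard deviation:
σ = √Var(X) = 12.1000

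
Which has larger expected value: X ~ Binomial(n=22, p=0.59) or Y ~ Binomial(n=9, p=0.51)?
X has larger mean (12.9800 > 4.5900)

Compute the expected value for each distribution:

X ~ Binomial(n=22, p=0.59):
E[X] = 12.9800

Y ~ Binomial(n=9, p=0.51):
E[Y] = 4.5900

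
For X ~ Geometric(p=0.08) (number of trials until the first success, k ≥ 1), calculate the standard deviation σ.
11.9896

We have X ~ Geometric(p=0.08) (number of trials until the first success, k ≥ 1).

For a Geometric distribution with p=0.08 (number of trials until the first success, k ≥ 1):
σ = √Var(X) = 11.9896

The standard deviation is the square root of the variance.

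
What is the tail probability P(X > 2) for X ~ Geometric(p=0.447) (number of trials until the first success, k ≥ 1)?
0.305809

We have X ~ Geometric(p=0.447) (number of trials until the first success, k ≥ 1).

P(X > 2) = 1 - P(X ≤ 2)
                = 1 - F(2)
                = 1 - 0.694191
                = 0.305809

So there's approximately a 30.6% chance that X exceeds 2.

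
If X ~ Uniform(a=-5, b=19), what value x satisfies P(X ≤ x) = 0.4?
4.6000

We have X ~ Uniform(a=-5, b=19).

We want to find x such that P(X ≤ x) = 0.4.

This is the 40th percentile, which means 40% of values fall below this point.

Using the inverse CDF (quantile function):
x = F⁻¹(0.4) = 4.6000

Verification: P(X ≤ 4.6000) = 0.4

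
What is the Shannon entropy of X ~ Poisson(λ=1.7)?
1.6117 nats

We have X ~ Poisson(λ=1.7).

The Shannon entropy measures the uncertainty or information content of the distribution.

For a Poisson distribution with λ=1.7:
H(X) = 1.6117 nats

(In bits, this would be 2.3252 bits.)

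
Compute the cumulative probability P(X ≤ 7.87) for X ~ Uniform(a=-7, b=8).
0.991333

We have X ~ Uniform(a=-7, b=8).

The CDF gives us P(X ≤ k).

Using the CDF:
P(X ≤ 7.87) = 0.991333

This means there's approximately a 99.1% chance that X is at most 7.87.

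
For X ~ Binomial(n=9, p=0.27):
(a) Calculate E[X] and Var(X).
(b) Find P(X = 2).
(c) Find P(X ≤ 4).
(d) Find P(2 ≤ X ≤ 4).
(a) E[X] = 2.4300, Var(X) = 1.7739
(b) P(X = 2) = 0.289928
(c) P(X ≤ 4) = 0.933797
(d) P(2 ≤ X ≤ 4) = 0.678956

We have X ~ Binomial(n=9, p=0.27).

(a) Moments:
E[X] = 2.4300
Var(X) = 1.7739
σ = √Var(X) = 1.3319

(b) Point probability using PMF:
P(X = 2) = 0.289928

(c) Cumulative probability using CDF:
P(X ≤ 4) = F(4) = 0.933797

(d) Range probability:
P(2 ≤ X ≤ 4) = P(X ≤ 4) - P(X ≤ 1)
                   = F(4) - F(1)
                   = 0.933797 - 0.254841
                   = 0.678956

This means approximately 67.9% of outcomes fall in the interval [2, 4].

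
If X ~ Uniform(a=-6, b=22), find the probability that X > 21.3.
0.025000

We have X ~ Uniform(a=-6, b=22).

P(X > 21.3) = 1 - P(X ≤ 21.3)
                = 1 - F(21.3)
                = 1 - 0.975000
                = 0.025000

So there's approximately a 2.5% chance that X exceeds 21.3.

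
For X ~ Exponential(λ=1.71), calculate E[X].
0.5848

We have X ~ Exponential(λ=1.71).

For an Exponential distribution with λ=1.71:
E[X] = 0.5848

This is the expected (average) value of X.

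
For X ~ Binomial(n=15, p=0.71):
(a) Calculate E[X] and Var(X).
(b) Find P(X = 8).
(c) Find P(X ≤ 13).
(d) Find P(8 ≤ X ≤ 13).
(a) E[X] = 10.6500, Var(X) = 3.0885
(b) P(X = 8) = 0.071681
(c) P(X ≤ 13) = 0.958143
(d) P(8 ≤ X ≤ 13) = 0.916798

We have X ~ Binomial(n=15, p=0.71).

(a) Moments:
E[X] = 10.6500
Var(X) = 3.0885
σ = √Var(X) = 1.7574

(b) Point probability using PMF:
P(X = 8) = 0.071681

(c) Cumulative probability using CDF:
P(X ≤ 13) = F(13) = 0.958143

(d) Range probability:
P(8 ≤ X ≤ 13) = P(X ≤ 13) - P(X ≤ 7)
                   = F(13) - F(7)
                   = 0.958143 - 0.041345
                   = 0.916798

This means approximately 91.7% of outcomes fall in the interval [8, 13].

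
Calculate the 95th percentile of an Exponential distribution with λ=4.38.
0.6840

We have X ~ Exponential(λ=4.38).

We want to find x such that P(X ≤ x) = 0.95.

This is the 95th percentile, which means 95% of values fall below this point.

Using the inverse CDF (quantile function):
x = F⁻¹(0.95) = 0.6840

Verification: P(X ≤ 0.6840) = 0.95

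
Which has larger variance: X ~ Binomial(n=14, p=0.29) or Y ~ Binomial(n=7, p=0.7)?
X has larger variance (2.8826 > 1.4700)

Compute the variance for each distribution:

X ~ Binomial(n=14, p=0.29):
Var(X) = 2.8826

Y ~ Binomial(n=7, p=0.7):
Var(Y) = 1.4700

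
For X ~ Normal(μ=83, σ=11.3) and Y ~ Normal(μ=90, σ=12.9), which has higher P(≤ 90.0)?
X has higher probability (P(X ≤ 90.0) = 0.7322 > P(Y ≤ 90.0) = 0.5000)

Compute P(≤ 90.0) for each distribution:

X ~ Normal(μ=83, σ=11.3):
P(X ≤ 90.0) = 0.7322

Y ~ Normal(μ=90, σ=12.9):
P(Y ≤ 90.0) = 0.5000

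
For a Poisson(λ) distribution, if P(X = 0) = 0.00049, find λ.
λ = 7.6211

For a Poisson(λ) distribution, the PMF at 0 is:
P(X = 0) = λ^0 e^(-λ) / 0! = e^(-λ)

Given P(X = 0) = 0.00049:
e^(-λ) = 0.00049
-λ = ln(0.00049)
λ = -ln(0.00049) = 7.6211

Verification: e^(-7.6211) = 0.00049 ✓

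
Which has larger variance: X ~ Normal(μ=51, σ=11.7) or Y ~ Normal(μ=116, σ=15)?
Y has larger variance (225.0000 > 136.8900)

Compute the variance for each distribution:

X ~ Normal(μ=51, σ=11.7):
Var(X) = 136.8900

Y ~ Normal(μ=116, σ=15):
Var(Y) = 225.0000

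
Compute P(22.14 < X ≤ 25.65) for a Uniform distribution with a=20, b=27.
0.501429

We have X ~ Uniform(a=20, b=27).

To find P(22.14 < X ≤ 25.65), we use:
P(22.14 < X ≤ 25.65) = P(X ≤ 25.65) - P(X ≤ 22.14)
                 = F(25.65) - F(22.14)
                 = 0.807143 - 0.305714
                 = 0.501429

So there's approximately a 50.1% chance that X falls in this range.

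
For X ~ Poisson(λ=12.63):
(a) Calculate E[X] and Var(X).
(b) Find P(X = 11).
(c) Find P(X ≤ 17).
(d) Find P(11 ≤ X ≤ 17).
(a) E[X] = 12.6300, Var(X) = 12.6300
(b) P(X = 11) = 0.106940
(c) P(X ≤ 17) = 0.909646
(d) P(11 ≤ X ≤ 17) = 0.624843

We have X ~ Poisson(λ=12.63).

(a) Moments:
E[X] = 12.6300
Var(X) = 12.6300
σ = √Var(X) = 3.5539

(b) Point probability using PMF:
P(X = 11) = 0.106940

(c) Cumulative probability using CDF:
P(X ≤ 17) = F(17) = 0.909646

(d) Range probability:
P(11 ≤ X ≤ 17) = P(X ≤ 17) - P(X ≤ 10)
                   = F(17) - F(10)
                   = 0.909646 - 0.284803
                   = 0.624843

This means approximately 62.5% of outcomes fall in the interval [11, 17].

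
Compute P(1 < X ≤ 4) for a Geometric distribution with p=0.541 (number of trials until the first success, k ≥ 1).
0.414614

We have X ~ Geometric(p=0.541) (number of trials until the first success, k ≥ 1).

To find P(1 < X ≤ 4), we use:
P(1 < X ≤ 4) = P(X ≤ 4) - P(X ≤ 1)
                 = F(4) - F(1)
                 = 0.955614 - 0.541000
                 = 0.414614

So there's approximately a 41.5% chance that X falls in this range.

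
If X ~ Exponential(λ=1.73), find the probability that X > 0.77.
0.263922

We have X ~ Exponential(λ=1.73).

P(X > 0.77) = 1 - P(X ≤ 0.77)
                = 1 - F(0.77)
                = 1 - 0.736078
                = 0.263922

So there's approximately a 26.4% chance that X exceeds 0.77.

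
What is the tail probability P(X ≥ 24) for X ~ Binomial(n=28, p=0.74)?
0.111541

We have X ~ Binomial(n=28, p=0.74).

For discrete distributions, P(X ≥ 24) = 1 - P(X ≤ 23).

P(X ≤ 23) = 0.888459
P(X ≥ 24) = 1 - 0.888459 = 0.111541

So there's approximately a 11.2% chance that X is at least 24.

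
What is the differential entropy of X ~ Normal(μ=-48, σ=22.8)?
4.5457 nats

We have X ~ Normal(μ=-48, σ=22.8).

The differential entropy measures the uncertainty or information content of the distribution.

For a Normal distribution with μ=-48, σ=22.8:
h(X) = 4.5457 nats

(In bits, this would be 6.5581 bits.)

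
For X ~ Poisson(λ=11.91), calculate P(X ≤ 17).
0.940419

We have X ~ Poisson(λ=11.91).

The CDF gives us P(X ≤ k).

Using the CDF:
P(X ≤ 17) = 0.940419

This means there's approximately a 94.0% chance that X is at most 17.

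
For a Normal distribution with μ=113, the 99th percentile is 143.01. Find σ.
σ = 12.9000

For X ~ Normal(μ, σ), the p-th percentile satisfies x = μ + z_p × σ,
where z_p = Φ⁻¹(p) is the standard normal quantile.

Step 1: z_{0.99} = Φ⁻¹(0.99) = 2.3263

Step 2: Solve for σ:
143.01 = 113 + 2.3263 × σ
σ = (143.01 - 113) / 2.3263
σ = 30.01 / 2.3263
σ = 12.9000

Verification: μ + z × σ = 113 + 2.3263 × 12.9000 = 143.01 ✓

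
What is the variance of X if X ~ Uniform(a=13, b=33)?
33.3333

We have X ~ Uniform(a=13, b=33).

For a Uniform distribution with a=13, b=33:
Var(X) = 33.3333

The variance measures the spread of the distribution around the mean.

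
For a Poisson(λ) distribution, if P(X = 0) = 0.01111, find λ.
λ = 4.4999

For a Poisson(λ) distribution, the PMF at 0 is:
P(X = 0) = λ^0 e^(-λ) / 0! = e^(-λ)

Given P(X = 0) = 0.01111:
e^(-λ) = 0.01111
-λ = ln(0.01111)
λ = -ln(0.01111) = 4.4999

Verification: e^(-4.4999) = 0.01111 ✓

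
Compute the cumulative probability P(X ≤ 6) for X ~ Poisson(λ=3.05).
0.963908

We have X ~ Poisson(λ=3.05).

The CDF gives us P(X ≤ k).

Using the CDF:
P(X ≤ 6) = 0.963908

This means there's approximately a 96.4% chance that X is at most 6.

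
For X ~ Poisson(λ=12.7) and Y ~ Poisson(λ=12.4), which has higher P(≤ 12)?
Y has higher probability (P(Y ≤ 12) = 0.5303 > P(X ≤ 12) = 0.4964)

Compute P(≤ 12) for each distribution:

X ~ Poisson(λ=12.7):
P(X ≤ 12) = 0.4964

Y ~ Poisson(λ=12.4):
P(Y ≤ 12) = 0.5303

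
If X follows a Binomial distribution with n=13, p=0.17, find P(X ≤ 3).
0.833267

We have X ~ Binomial(n=13, p=0.17).

The CDF gives us P(X ≤ k).

Using the CDF:
P(X ≤ 3) = 0.833267

This means there's approximately a 83.3% chance that X is at most 3.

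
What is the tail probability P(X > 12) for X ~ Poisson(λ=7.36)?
0.037758

We have X ~ Poisson(λ=7.36).

P(X > 12) = 1 - P(X ≤ 12)
                = 1 - F(12)
                = 1 - 0.962242
                = 0.037758

So there's approximately a 3.8% chance that X exceeds 12.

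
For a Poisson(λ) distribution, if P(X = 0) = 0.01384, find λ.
λ = 4.2802

For a Poisson(λ) distribution, the PMF at 0 is:
P(X = 0) = λ^0 e^(-λ) / 0! = e^(-λ)

Given P(X = 0) = 0.01384:
e^(-λ) = 0.01384
-λ = ln(0.01384)
λ = -ln(0.01384) = 4.2802

Verification: e^(-4.2802) = 0.01384 ✓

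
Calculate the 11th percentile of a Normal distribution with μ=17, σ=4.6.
11.3580

We have X ~ Normal(μ=17, σ=4.6).

We want to find x such that P(X ≤ x) = 0.11.

This is the 11th percentile, which means 11% of values fall below this point.

Using the inverse CDF (quantile function):
x = F⁻¹(0.11) = 11.3580

Verification: P(X ≤ 11.3580) = 0.11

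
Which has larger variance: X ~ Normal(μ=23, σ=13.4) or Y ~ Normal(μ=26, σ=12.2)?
X has larger variance (179.5600 > 148.8400)

Compute the variance for each distribution:

X ~ Normal(μ=23, σ=13.4):
Var(X) = 179.5600

Y ~ Normal(μ=26, σ=12.2):
Var(Y) = 148.8400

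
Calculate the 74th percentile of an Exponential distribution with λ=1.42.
0.9486

We have X ~ Exponential(λ=1.42).

We want to find x such that P(X ≤ x) = 0.74.

This is the 74th percentile, which means 74% of values fall below this point.

Using the inverse CDF (quantile function):
x = F⁻¹(0.74) = 0.9486

Verification: P(X ≤ 0.9486) = 0.74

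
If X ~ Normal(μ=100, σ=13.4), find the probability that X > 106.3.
0.319124

We have X ~ Normal(μ=100, σ=13.4).

P(X > 106.3) = 1 - P(X ≤ 106.3)
                = 1 - F(106.3)
                = 1 - 0.680876
                = 0.319124

So there's approximately a 31.9% chance that X exceeds 106.3.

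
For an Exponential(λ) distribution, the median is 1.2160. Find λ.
λ = 0.5700

For X ~ Exponential(λ), the CDF is F(x) = 1 - e^(-λx).
The median m satisfies F(m) = 0.5:
1 - e^(-λm) = 0.5
e^(-λm) = 0.5
λm = ln(2)
m = ln(2) / λ

Given m = 1.2160:
λ = ln(2) / 1.2160 = 0.693147 / 1.2160 = 0.5700

Verification: ln(2) / 0.5700 = 1.2160 ✓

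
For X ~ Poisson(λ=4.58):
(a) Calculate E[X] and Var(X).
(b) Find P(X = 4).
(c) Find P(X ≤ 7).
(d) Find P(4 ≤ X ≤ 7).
(a) E[X] = 4.5800, Var(X) = 4.5800
(b) P(X = 4) = 0.188010
(c) P(X ≤ 7) = 0.906678
(d) P(4 ≤ X ≤ 7) = 0.577699

We have X ~ Poisson(λ=4.58).

(a) Moments:
E[X] = 4.5800
Var(X) = 4.5800
σ = √Var(X) = 2.1401

(b) Point probability using PMF:
P(X = 4) = 0.188010

(c) Cumulative probability using CDF:
P(X ≤ 7) = F(7) = 0.906678

(d) Range probability:
P(4 ≤ X ≤ 7) = P(X ≤ 7) - P(X ≤ 3)
                   = F(7) - F(3)
                   = 0.906678 - 0.328979
                   = 0.577699

This means approximately 57.8% of outcomes fall in the interval [4, 7].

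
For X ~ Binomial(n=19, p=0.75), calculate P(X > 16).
0.111345

We have X ~ Binomial(n=19, p=0.75).

P(X > 16) = 1 - P(X ≤ 16)
                = 1 - F(16)
                = 1 - 0.888655
                = 0.111345

So there's approximately a 11.1% chance that X exceeds 16.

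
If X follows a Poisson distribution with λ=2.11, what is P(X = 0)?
0.121238

We have X ~ Poisson(λ=2.11).

For a Poisson distribution, the PMF gives us the probability of each outcome.

Using the PMF formula:
P(X = 0) = 0.121238

Rounded to 4 decimal places: 0.1212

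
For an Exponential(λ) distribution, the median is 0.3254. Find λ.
λ = 2.1301

For X ~ Exponential(λ), the CDF is F(x) = 1 - e^(-λx).
The median m satisfies F(m) = 0.5:
1 - e^(-λm) = 0.5
e^(-λm) = 0.5
λm = ln(2)
m = ln(2) / λ

Given m = 0.3254:
λ = ln(2) / 0.3254 = 0.693147 / 0.3254 = 2.1301

Verification: ln(2) / 2.1301 = 0.3254 ✓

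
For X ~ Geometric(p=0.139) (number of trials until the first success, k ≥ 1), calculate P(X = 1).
0.139000

We have X ~ Geometric(p=0.139) (number of trials until the first success, k ≥ 1).

For a Geometric distribution, the PMF gives us the probability of each outcome.

Using the PMF formula:
P(X = 1) = 0.139000

Rounded to 4 decimal places: 0.1390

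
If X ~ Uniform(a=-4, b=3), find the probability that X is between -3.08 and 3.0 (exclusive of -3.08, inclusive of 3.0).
0.868571

We have X ~ Uniform(a=-4, b=3).

To find P(-3.08 < X ≤ 3.0), we use:
P(-3.08 < X ≤ 3.0) = P(X ≤ 3.0) - P(X ≤ -3.08)
                 = F(3.0) - F(-3.08)
                 = 1.000000 - 0.131429
                 = 0.868571

So there's approximately a 86.9% chance that X falls in this range.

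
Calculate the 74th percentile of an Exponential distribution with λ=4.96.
0.2716

We have X ~ Exponential(λ=4.96).

We want to find x such that P(X ≤ x) = 0.74.

This is the 74th percentile, which means 74% of values fall below this point.

Using the inverse CDF (quantile function):
x = F⁻¹(0.74) = 0.2716

Verification: P(X ≤ 0.2716) = 0.74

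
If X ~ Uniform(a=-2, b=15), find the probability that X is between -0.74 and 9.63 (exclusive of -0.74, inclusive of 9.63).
0.610000

We have X ~ Uniform(a=-2, b=15).

To find P(-0.74 < X ≤ 9.63), we use:
P(-0.74 < X ≤ 9.63) = P(X ≤ 9.63) - P(X ≤ -0.74)
                 = F(9.63) - F(-0.74)
                 = 0.684118 - 0.074118
                 = 0.610000

So there's approximately a 61.0% chance that X falls in this range.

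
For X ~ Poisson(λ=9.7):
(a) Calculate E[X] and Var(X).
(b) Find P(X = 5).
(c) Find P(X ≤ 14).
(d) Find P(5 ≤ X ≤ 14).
(a) E[X] = 9.7000, Var(X) = 9.7000
(b) P(X = 5) = 0.043855
(c) P(X ≤ 14) = 0.931233
(d) P(5 ≤ X ≤ 14) = 0.895767

We have X ~ Poisson(λ=9.7).

(a) Moments:
E[X] = 9.7000
Var(X) = 9.7000
σ = √Var(X) = 3.1145

(b) Point probability using PMF:
P(X = 5) = 0.043855

(c) Cumulative probability using CDF:
P(X ≤ 14) = F(14) = 0.931233

(d) Range probability:
P(5 ≤ X ≤ 14) = P(X ≤ 14) - P(X ≤ 4)
                   = F(14) - F(4)
                   = 0.931233 - 0.035467
                   = 0.895767

This means approximately 89.6% of outcomes fall in the interval [5, 14].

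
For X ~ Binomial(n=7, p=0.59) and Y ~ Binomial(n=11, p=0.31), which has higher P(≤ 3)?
Y has higher probability (P(Y ≤ 3) = 0.5402 > P(X ≤ 3) = 0.3094)

Compute P(≤ 3) for each distribution:

X ~ Binomial(n=7, p=0.59):
P(X ≤ 3) = 0.3094

Y ~ Binomial(n=11, p=0.31):
P(Y ≤ 3) = 0.5402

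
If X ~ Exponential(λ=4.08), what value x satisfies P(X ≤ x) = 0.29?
0.0839

We have X ~ Exponential(λ=4.08).

We want to find x such that P(X ≤ x) = 0.29.

This is the 29th percentile, which means 29% of values fall below this point.

Using the inverse CDF (quantile function):
x = F⁻¹(0.29) = 0.0839

Verification: P(X ≤ 0.0839) = 0.29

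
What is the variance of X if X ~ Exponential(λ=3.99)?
0.0628

We have X ~ Exponential(λ=3.99).

For an Exponential distribution with λ=3.99:
Var(X) = 0.0628

The variance measures the spread of the distribution around the mean.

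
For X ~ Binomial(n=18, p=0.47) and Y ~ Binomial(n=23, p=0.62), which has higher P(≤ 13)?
X has higher probability (P(X ≤ 13) = 0.9921 > P(Y ≤ 13) = 0.3666)

Compute P(≤ 13) for each distribution:

X ~ Binomial(n=18, p=0.47):
P(X ≤ 13) = 0.9921

Y ~ Binomial(n=23, p=0.62):
P(Y ≤ 13) = 0.3666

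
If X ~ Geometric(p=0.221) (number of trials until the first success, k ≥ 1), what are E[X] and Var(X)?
E[X] = 4.5249, Var(X) = 15.9497

We have X ~ Geometric(p=0.221) (number of trials until the first success, k ≥ 1).

For a Geometric distribution with p=0.221 (number of trials until the first success, k ≥ 1):

Expected value:
E[X] = 4.5249

Variance:
Var(X) = 15.9497

Standard deviation:
σ = √Var(X) = 3.9937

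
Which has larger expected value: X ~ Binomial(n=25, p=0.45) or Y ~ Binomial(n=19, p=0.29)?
X has larger mean (11.2500 > 5.5100)

Compute the expected value for each distribution:

X ~ Binomial(n=25, p=0.45):
E[X] = 11.2500

Y ~ Binomial(n=19, p=0.29):
E[Y] = 5.5100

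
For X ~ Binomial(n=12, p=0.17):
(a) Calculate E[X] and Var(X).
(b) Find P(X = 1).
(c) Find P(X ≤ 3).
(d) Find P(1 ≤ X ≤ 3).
(a) E[X] = 2.0400, Var(X) = 1.6932
(b) P(X = 1) = 0.262718
(c) P(X ≤ 3) = 0.867617
(d) P(1 ≤ X ≤ 3) = 0.760727

We have X ~ Binomial(n=12, p=0.17).

(a) Moments:
E[X] = 2.0400
Var(X) = 1.6932
σ = √Var(X) = 1.3012

(b) Point probability using PMF:
P(X = 1) = 0.262718

(c) Cumulative probability using CDF:
P(X ≤ 3) = F(3) = 0.867617

(d) Range probability:
P(1 ≤ X ≤ 3) = P(X ≤ 3) - P(X ≤ 0)
                   = F(3) - F(0)
                   = 0.867617 - 0.106890
                   = 0.760727

This means approximately 76.1% of outcomes fall in the interval [1, 3].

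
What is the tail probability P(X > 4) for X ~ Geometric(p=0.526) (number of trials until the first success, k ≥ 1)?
0.050479

We have X ~ Geometric(p=0.526) (number of trials until the first success, k ≥ 1).

P(X > 4) = 1 - P(X ≤ 4)
                = 1 - F(4)
                = 1 - 0.949521
                = 0.050479

So there's approximately a 5.0% chance that X exceeds 4.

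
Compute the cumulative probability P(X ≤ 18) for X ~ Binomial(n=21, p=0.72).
0.958697

We have X ~ Binomial(n=21, p=0.72).

The CDF gives us P(X ≤ k).

Using the CDF:
P(X ≤ 18) = 0.958697

This means there's approximately a 95.9% chance that X is at most 18.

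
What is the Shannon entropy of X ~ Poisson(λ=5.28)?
2.2329 nats

We have X ~ Poisson(λ=5.28).

The Shannon entropy measures the uncertainty or information content of the distribution.

For a Poisson distribution with λ=5.28:
H(X) = 2.2329 nats

(In bits, this would be 3.2213 bits.)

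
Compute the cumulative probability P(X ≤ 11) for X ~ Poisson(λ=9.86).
0.712583

We have X ~ Poisson(λ=9.86).

The CDF gives us P(X ≤ k).

Using the CDF:
P(X ≤ 11) = 0.712583

This means there's approximately a 71.3% chance that X is at most 11.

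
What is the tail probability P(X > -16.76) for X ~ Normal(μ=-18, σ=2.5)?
0.309947

We have X ~ Normal(μ=-18, σ=2.5).

P(X > -16.76) = 1 - P(X ≤ -16.76)
                = 1 - F(-16.76)
                = 1 - 0.690053
                = 0.309947

So there's approximately a 31.0% chance that X exceeds -16.76.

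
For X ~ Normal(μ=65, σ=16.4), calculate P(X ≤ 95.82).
0.969896

We have X ~ Normal(μ=65, σ=16.4).

The CDF gives us P(X ≤ k).

Using the CDF:
P(X ≤ 95.82) = 0.969896

This means there's approximately a 97.0% chance that X is at most 95.82.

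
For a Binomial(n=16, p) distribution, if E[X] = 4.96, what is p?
p = 0.31

For a Binomial(n, p) distribution:
E[X] = n × p

Given n = 16 and E[X] = 4.96:
4.96 = 16 × p
p = 4.96 / 16 = 0.31

Verification: Binomial(16, 0.31) has E[X] = 4.96 ✓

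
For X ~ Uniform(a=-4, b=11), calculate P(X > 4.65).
0.423333

We have X ~ Uniform(a=-4, b=11).

P(X > 4.65) = 1 - P(X ≤ 4.65)
                = 1 - F(4.65)
                = 1 - 0.576667
                = 0.423333

So there's approximately a 42.3% chance that X exceeds 4.65.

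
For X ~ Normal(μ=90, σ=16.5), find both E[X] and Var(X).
E[X] = 90.0000, Var(X) = 272.2500

We have X ~ Normal(μ=90, σ=16.5).

For a Normal distribution with μ=90, σ=16.5:

Expected value:
E[X] = 90.0000

Variance:
Var(X) = 272.2500

Standard deviation:
σ = √Var(X) = 16.5000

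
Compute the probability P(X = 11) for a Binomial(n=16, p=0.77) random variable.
0.158606

We have X ~ Binomial(n=16, p=0.77).

For a Binomial distribution, the PMF gives us the probability of each outcome.

Using the PMF formula:
P(X = 11) = 0.158606

Rounded to 4 decimal places: 0.1586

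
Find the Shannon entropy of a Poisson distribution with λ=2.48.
1.8262 nats

We have X ~ Poisson(λ=2.48).

The Shannon entropy measures the uncertainty or information content of the distribution.

For a Poisson distribution with λ=2.48:
H(X) = 1.8262 nats

(In bits, this would be 2.6347 bits.)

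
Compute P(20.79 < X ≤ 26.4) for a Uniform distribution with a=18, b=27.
0.623333

We have X ~ Uniform(a=18, b=27).

To find P(20.79 < X ≤ 26.4), we use:
P(20.79 < X ≤ 26.4) = P(X ≤ 26.4) - P(X ≤ 20.79)
                 = F(26.4) - F(20.79)
                 = 0.933333 - 0.310000
                 = 0.623333

So there's approximately a 62.3% chance that X falls in this range.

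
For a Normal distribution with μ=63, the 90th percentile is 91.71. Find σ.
σ = 22.4025

For X ~ Normal(μ, σ), the p-th percentile satisfies x = μ + z_p × σ,
where z_p = Φ⁻¹(p) is the standard normal quantile.

Step 1: z_{0.9} = Φ⁻¹(0.9) = 1.2816

Step 2: Solve for σ:
91.71 = 63 + 1.2816 × σ
σ = (91.71 - 63) / 1.2816
σ = 28.71 / 1.2816
σ = 22.4025

Verification: μ + z × σ = 63 + 1.2816 × 22.4025 = 91.71 ✓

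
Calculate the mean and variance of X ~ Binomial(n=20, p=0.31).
E[X] = 6.2000, Var(X) = 4.2780

We have X ~ Binomial(n=20, p=0.31).

For a Binomial distribution with n=20, p=0.31:

Expected value:
E[X] = 6.2000

Variance:
Var(X) = 4.2780

Standard deviation:
σ = √Var(X) = 2.0683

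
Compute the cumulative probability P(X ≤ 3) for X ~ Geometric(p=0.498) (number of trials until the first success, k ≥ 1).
0.873494

We have X ~ Geometric(p=0.498) (number of trials until the first success, k ≥ 1).

The CDF gives us P(X ≤ k).

Using the CDF:
P(X ≤ 3) = 0.873494

This means there's approximately a 87.3% chance that X is at most 3.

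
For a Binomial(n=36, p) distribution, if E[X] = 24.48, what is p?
p = 0.68

For a Binomial(n, p) distribution:
E[X] = n × p

Given n = 36 and E[X] = 24.48:
24.48 = 36 × p
p = 24.48 / 36 = 0.68

Verification: Binomial(36, 0.68) has E[X] = 24.48 ✓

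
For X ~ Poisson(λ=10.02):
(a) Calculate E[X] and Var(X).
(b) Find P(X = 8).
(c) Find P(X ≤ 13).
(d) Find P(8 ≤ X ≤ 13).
(a) E[X] = 10.0200, Var(X) = 10.0200
(b) P(X = 8) = 0.112148
(c) P(X ≤ 13) = 0.863002
(d) P(8 ≤ X ≤ 13) = 0.644577

We have X ~ Poisson(λ=10.02).

(a) Moments:
E[X] = 10.0200
Var(X) = 10.0200
σ = √Var(X) = 3.1654

(b) Point probability using PMF:
P(X = 8) = 0.112148

(c) Cumulative probability using CDF:
P(X ≤ 13) = F(13) = 0.863002

(d) Range probability:
P(8 ≤ X ≤ 13) = P(X ≤ 13) - P(X ≤ 7)
                   = F(13) - F(7)
                   = 0.863002 - 0.218424
                   = 0.644577

This means approximately 64.5% of outcomes fall in the interval [8, 13].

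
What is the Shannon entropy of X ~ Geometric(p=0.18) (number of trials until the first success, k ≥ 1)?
2.6189 nats

We have X ~ Geometric(p=0.18) (number of trials until the first success, k ≥ 1).

The Shannon entropy measures the uncertainty or information content of the distribution.

For a Geometric distribution with p=0.18 (number of trials until the first success, k ≥ 1):
H(X) = 2.6189 nats

(In bits, this would be 3.7782 bits.)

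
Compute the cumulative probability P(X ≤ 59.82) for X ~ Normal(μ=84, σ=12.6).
0.027489

We have X ~ Normal(μ=84, σ=12.6).

The CDF gives us P(X ≤ k).

Using the CDF:
P(X ≤ 59.82) = 0.027489

This means there's approximately a 2.7% chance that X is at most 59.82.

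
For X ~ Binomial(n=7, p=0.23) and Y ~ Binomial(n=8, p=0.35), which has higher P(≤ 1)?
X has higher probability (P(X ≤ 1) = 0.4960 > P(Y ≤ 1) = 0.1691)

Compute P(≤ 1) for each distribution:

X ~ Binomial(n=7, p=0.23):
P(X ≤ 1) = 0.4960

Y ~ Binomial(n=8, p=0.35):
P(Y ≤ 1) = 0.1691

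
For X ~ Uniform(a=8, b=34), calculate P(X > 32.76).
0.047692

We have X ~ Uniform(a=8, b=34).

P(X > 32.76) = 1 - P(X ≤ 32.76)
                = 1 - F(32.76)
                = 1 - 0.952308
                = 0.047692

So there's approximately a 4.8% chance that X exceeds 32.76.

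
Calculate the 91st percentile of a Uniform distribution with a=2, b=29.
26.5700

We have X ~ Uniform(a=2, b=29).

We want to find x such that P(X ≤ x) = 0.91.

This is the 91st percentile, which means 91% of values fall below this point.

Using the inverse CDF (quantile function):
x = F⁻¹(0.91) = 26.5700

Verification: P(X ≤ 26.5700) = 0.91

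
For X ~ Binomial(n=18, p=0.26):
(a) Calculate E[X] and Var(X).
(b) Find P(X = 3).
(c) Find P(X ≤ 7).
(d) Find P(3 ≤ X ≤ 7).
(a) E[X] = 4.6800, Var(X) = 3.4632
(b) P(X = 3) = 0.156706
(c) P(X ≤ 7) = 0.930121
(d) P(3 ≤ X ≤ 7) = 0.814065

We have X ~ Binomial(n=18, p=0.26).

(a) Moments:
E[X] = 4.6800
Var(X) = 3.4632
σ = √Var(X) = 1.8610

(b) Point probability using PMF:
P(X = 3) = 0.156706

(c) Cumulative probability using CDF:
P(X ≤ 7) = F(7) = 0.930121

(d) Range probability:
P(3 ≤ X ≤ 7) = P(X ≤ 7) - P(X ≤ 2)
                   = F(7) - F(2)
                   = 0.930121 - 0.116056
                   = 0.814065

This means approximately 81.4% of outcomes fall in the interval [3, 7].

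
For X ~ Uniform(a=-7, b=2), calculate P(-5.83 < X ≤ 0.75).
0.731111

We have X ~ Uniform(a=-7, b=2).

To find P(-5.83 < X ≤ 0.75), we use:
P(-5.83 < X ≤ 0.75) = P(X ≤ 0.75) - P(X ≤ -5.83)
                 = F(0.75) - F(-5.83)
                 = 0.861111 - 0.130000
                 = 0.731111

So there's approximately a 73.1% chance that X falls in this range.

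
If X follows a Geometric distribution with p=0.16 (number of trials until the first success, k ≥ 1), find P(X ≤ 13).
0.896335

We have X ~ Geometric(p=0.16) (number of trials until the first success, k ≥ 1).

The CDF gives us P(X ≤ k).

Using the CDF:
P(X ≤ 13) = 0.896335

This means there's approximately a 89.6% chance that X is at most 13.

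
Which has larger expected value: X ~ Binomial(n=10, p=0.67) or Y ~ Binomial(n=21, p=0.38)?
Y has larger mean (7.9800 > 6.7000)

Compute the expected value for each distribution:

X ~ Binomial(n=10, p=0.67):
E[X] = 6.7000

Y ~ Binomial(n=21, p=0.38):
E[Y] = 7.9800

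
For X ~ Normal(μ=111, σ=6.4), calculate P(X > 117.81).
0.143650

We have X ~ Normal(μ=111, σ=6.4).

P(X > 117.81) = 1 - P(X ≤ 117.81)
                = 1 - F(117.81)
                = 1 - 0.856350
                = 0.143650

So there's approximately a 14.4% chance that X exceeds 117.81.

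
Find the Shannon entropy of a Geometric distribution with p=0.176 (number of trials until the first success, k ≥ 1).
2.6436 nats

We have X ~ Geometric(p=0.176) (number of trials until the first success, k ≥ 1).

The Shannon entropy measures the uncertainty or information content of the distribution.

For a Geometric distribution with p=0.176 (number of trials until the first success, k ≥ 1):
H(X) = 2.6436 nats

(In bits, this would be 3.8139 bits.)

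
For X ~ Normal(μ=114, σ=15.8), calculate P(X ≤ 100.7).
0.199958

We have X ~ Normal(μ=114, σ=15.8).

The CDF gives us P(X ≤ k).

Using the CDF:
P(X ≤ 100.7) = 0.199958

This means there's approximately a 20.0% chance that X is at most 100.7.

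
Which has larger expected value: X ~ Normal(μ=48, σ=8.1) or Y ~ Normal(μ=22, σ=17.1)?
X has larger mean (48.0000 > 22.0000)

Compute the expected value for each distribution:

X ~ Normal(μ=48, σ=8.1):
E[X] = 48.0000

Y ~ Normal(μ=22, σ=17.1):
E[Y] = 22.0000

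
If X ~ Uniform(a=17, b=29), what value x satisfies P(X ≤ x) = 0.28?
20.3600

We have X ~ Uniform(a=17, b=29).

We want to find x such that P(X ≤ x) = 0.28.

This is the 28th percentile, which means 28% of values fall below this point.

Using the inverse CDF (quantile function):
x = F⁻¹(0.28) = 20.3600

Verification: P(X ≤ 20.3600) = 0.28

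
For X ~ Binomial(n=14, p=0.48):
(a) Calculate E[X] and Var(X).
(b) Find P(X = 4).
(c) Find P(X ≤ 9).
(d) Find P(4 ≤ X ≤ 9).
(a) E[X] = 6.7200, Var(X) = 3.4944
(b) P(X = 4) = 0.076813
(c) P(X ≤ 9) = 0.932294
(d) P(4 ≤ X ≤ 9) = 0.892367

We have X ~ Binomial(n=14, p=0.48).

(a) Moments:
E[X] = 6.7200
Var(X) = 3.4944
σ = √Var(X) = 1.8693

(b) Point probability using PMF:
P(X = 4) = 0.076813

(c) Cumulative probability using CDF:
P(X ≤ 9) = F(9) = 0.932294

(d) Range probability:
P(4 ≤ X ≤ 9) = P(X ≤ 9) - P(X ≤ 3)
                   = F(9) - F(3)
                   = 0.932294 - 0.039926
                   = 0.892367

This means approximately 89.2% of outcomes fall in the interval [4, 9].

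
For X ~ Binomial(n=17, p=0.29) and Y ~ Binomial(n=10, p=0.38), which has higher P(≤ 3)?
Y has higher probability (P(Y ≤ 3) = 0.4336 > P(X ≤ 3) = 0.2279)

Compute P(≤ 3) for each distribution:

X ~ Binomial(n=17, p=0.29):
P(X ≤ 3) = 0.2279

Y ~ Binomial(n=10, p=0.38):
P(Y ≤ 3) = 0.4336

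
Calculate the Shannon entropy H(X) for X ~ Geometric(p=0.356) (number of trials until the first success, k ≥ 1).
1.8289 nats

We have X ~ Geometric(p=0.356) (number of trials until the first success, k ≥ 1).

The Shannon entropy measures the uncertainty or information content of the distribution.

For a Geometric distribution with p=0.356 (number of trials until the first success, k ≥ 1):
H(X) = 1.8289 nats

(In bits, this would be 2.6385 bits.)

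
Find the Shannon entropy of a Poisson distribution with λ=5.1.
2.2148 nats

We have X ~ Poisson(λ=5.1).

The Shannon entropy measures the uncertainty or information content of the distribution.

For a Poisson distribution with λ=5.1:
H(X) = 2.2148 nats

(In bits, this would be 3.1952 bits.)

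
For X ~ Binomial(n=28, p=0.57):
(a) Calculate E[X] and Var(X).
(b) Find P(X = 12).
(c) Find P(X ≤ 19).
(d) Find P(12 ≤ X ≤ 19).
(a) E[X] = 15.9600, Var(X) = 6.8628
(b) P(X = 12) = 0.048885
(c) P(X ≤ 19) = 0.913484
(d) P(12 ≤ X ≤ 19) = 0.868466

We have X ~ Binomial(n=28, p=0.57).

(a) Moments:
E[X] = 15.9600
Var(X) = 6.8628
σ = √Var(X) = 2.6197

(b) Point probability using PMF:
P(X = 12) = 0.048885

(c) Cumulative probability using CDF:
P(X ≤ 19) = F(19) = 0.913484

(d) Range probability:
P(12 ≤ X ≤ 19) = P(X ≤ 19) - P(X ≤ 11)
                   = F(19) - F(11)
                   = 0.913484 - 0.045018
                   = 0.868466

This means approximately 86.8% of outcomes fall in the interval [12, 19].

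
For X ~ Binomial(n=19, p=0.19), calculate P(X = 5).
0.150683

We have X ~ Binomial(n=19, p=0.19).

For a Binomial distribution, the PMF gives us the probability of each outcome.

Using the PMF formula:
P(X = 5) = 0.150683

Rounded to 4 decimal places: 0.1507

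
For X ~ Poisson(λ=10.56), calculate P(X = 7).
0.075347

We have X ~ Poisson(λ=10.56).

For a Poisson distribution, the PMF gives us the probability of each outcome.

Using the PMF formula:
P(X = 7) = 0.075347

Rounded to 4 decimal places: 0.0753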